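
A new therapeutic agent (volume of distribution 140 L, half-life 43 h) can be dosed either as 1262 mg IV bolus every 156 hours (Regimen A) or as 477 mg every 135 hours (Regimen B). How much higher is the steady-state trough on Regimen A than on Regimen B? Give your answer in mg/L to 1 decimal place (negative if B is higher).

Regimen A: f = (1/2)^(156/43) ≈ 0.0809; Cmin,ss = (1262/140)·f/(1−f) ≈ 0.793 mg/L.
Regimen B: f = (1/2)^(135/43) ≈ 0.1135; Cmin,ss = (477/140)·f/(1−f) ≈ 0.436 mg/L.
Difference ≈ 0.793 − 0.436 ≈ 0.357 mg/L.

0.4 mg/L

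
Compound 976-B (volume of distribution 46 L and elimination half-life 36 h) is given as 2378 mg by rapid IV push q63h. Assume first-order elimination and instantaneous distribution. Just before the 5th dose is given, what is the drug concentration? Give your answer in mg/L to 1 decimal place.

21.7 mg/L

f = (1/2)^(τ/t½) = (1/2)^(63/36) ≈ 0.2973.
C₀ = D/Vd = 2378/46 ≈ 51.696 mg/L.
Before the 5th dose, 4 doses have been given. Superposition: Cmin = C₀·(f + f² + … + f^4).
≈ 51.696 × (0.2973 + 0.0884 + 0.0263 + 0.0078) ≈ 51.696 × 0.4198 ≈ 21.702 mg/L.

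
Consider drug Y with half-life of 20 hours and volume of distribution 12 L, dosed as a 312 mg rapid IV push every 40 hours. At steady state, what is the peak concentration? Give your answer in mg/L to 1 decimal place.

τ = 40 h = 2 half-lives, so f = (1/2)^2 = 0.25.
At steady state, R = 1/(1 − 0.25) = 4/3.
Single-dose peak C₀ = D/Vd = 312/12 = 26 mg/L.
Steady-state peak Cmax,ss = C₀·R = 26 × 4/3 ≈ 34.667 mg/L.

34.7 mg/L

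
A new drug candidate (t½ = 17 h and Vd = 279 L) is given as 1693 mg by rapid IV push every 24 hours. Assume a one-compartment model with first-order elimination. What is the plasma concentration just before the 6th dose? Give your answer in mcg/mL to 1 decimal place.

f = (1/2)^(τ/t½) = (1/2)^(24/17) ≈ 0.3759.
C₀ = D/Vd = 1693/279 ≈ 6.068 mcg/mL.
Before the 6th dose, 5 doses have been given. Superposition: Cmin = C₀·(f + f² + … + f^5).
≈ 6.068 × (0.3759 + 0.1413 + 0.0531 + 0.0200 + 0.0075) ≈ 6.068 × 0.5978 ≈ 3.627 mcg/mL.

3.6 mcg/mL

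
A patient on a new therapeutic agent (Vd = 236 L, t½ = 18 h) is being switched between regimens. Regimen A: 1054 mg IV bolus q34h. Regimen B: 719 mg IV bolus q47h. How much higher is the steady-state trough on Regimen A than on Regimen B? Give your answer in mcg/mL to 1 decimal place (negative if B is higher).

Regimen A: f = (1/2)^(34/18) ≈ 0.2700; Cmin,ss = (1054/236)·f/(1−f) ≈ 1.652 mcg/mL.
Regimen B: f = (1/2)^(47/18) ≈ 0.1637; Cmin,ss = (719/236)·f/(1−f) ≈ 0.596 mcg/mL.
Difference ≈ 1.652 − 0.596 ≈ 1.056 mcg/mL.

1.1 mcg/mL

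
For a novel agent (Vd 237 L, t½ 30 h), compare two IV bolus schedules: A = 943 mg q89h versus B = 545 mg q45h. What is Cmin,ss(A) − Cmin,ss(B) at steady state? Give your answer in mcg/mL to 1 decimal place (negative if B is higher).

Regimen A: f = (1/2)^(89/30) ≈ 0.1279; Cmin,ss = (943/237)·f/(1−f) ≈ 0.584 mcg/mL.
Regimen B: f = (1/2)^(45/30) ≈ 0.3536; Cmin,ss = (545/237)·f/(1−f) ≈ 1.258 mcg/mL.
Difference ≈ 0.584 − 1.258 ≈ -0.674 mcg/mL.

-0.7 mcg/mL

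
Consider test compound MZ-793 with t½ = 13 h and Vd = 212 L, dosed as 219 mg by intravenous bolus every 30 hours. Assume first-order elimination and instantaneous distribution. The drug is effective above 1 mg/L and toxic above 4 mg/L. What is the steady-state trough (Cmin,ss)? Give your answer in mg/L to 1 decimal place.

Over one 30-h interval, 30/13 ≈ 2.3077 half-lives elapse, leaving f ≈ 0.2020 of each dose.
At steady state, accumulation factor R = 1/(1 − e^(−kτ)) ≈ 1.2531.
Single-dose peak C₀ = D/Vd = 219/212 ≈ 1.033 mg/L.
Cmax,ss = C₀/(1 − f) ≈ 1.033/0.7980 ≈ 1.294 mg/L.
Steady-state trough Cmin,ss = Cmax,ss·f ≈ 1.294 × 0.2020 ≈ 0.261 mg/L.
Trough 0.3 mg/L vs MEC 1 mg/L: subtherapeutic.

0.3 mg/L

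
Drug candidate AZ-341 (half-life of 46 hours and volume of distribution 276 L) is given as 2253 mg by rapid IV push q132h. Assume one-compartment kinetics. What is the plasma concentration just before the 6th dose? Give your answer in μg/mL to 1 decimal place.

f = (1/2)^(τ/t½) = (1/2)^(132/46) ≈ 0.1368.
C₀ = D/Vd = 2253/276 ≈ 8.163 μg/mL.
Before the 6th dose, 5 doses have been given. Superposition: Cmin = C₀·(f + f² + … + f^5).
≈ 8.163 × (0.1368 + 0.0187 + 0.0026 + 0.0004 + 0.0000) ≈ 8.163 × 0.1585 ≈ 1.294 μg/mL.

1.3 μg/mL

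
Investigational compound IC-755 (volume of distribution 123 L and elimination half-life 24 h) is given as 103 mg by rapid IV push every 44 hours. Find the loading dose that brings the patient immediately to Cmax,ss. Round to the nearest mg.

143 mg

f = (1/2)^(44/24) ≈ 0.280616; accumulation ratio R = 1/(1−f) ≈ 1.39008.
Loading dose to hit Cmax,ss on first dose: D_load = D_maint·R ≈ 103 × 1.39008 ≈ 143.18 mg.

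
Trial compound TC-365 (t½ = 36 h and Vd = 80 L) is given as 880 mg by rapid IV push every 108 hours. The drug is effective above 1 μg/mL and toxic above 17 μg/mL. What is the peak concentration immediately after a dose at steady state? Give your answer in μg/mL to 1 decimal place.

The dosing interval is 3 half-lives, so f = 2^(−3) = 0.125.
At steady state, R = 1/(1 − 0.125) = 8/7.
Single-dose peak C₀ = D/Vd = 880/80 = 11 μg/mL.
Steady-state peak Cmax,ss = C₀·R = 11 × 8/7 ≈ 12.571 μg/mL.
Peak 12.6 μg/mL vs MTC 17 μg/mL: below toxic threshold.

12.6 μg/mL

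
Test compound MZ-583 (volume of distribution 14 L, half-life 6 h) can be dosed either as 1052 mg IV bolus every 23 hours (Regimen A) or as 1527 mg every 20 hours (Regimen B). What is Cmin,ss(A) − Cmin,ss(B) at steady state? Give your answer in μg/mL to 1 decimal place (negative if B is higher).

Regimen A: f = (1/2)^(23/6) ≈ 0.0702; Cmin,ss = (1052/14)·f/(1−f) ≈ 5.673 μg/mL.
Regimen B: f = (1/2)^(20/6) ≈ 0.0992; Cmin,ss = (1527/14)·f/(1−f) ≈ 12.011 μg/mL.
Difference ≈ 5.673 − 12.011 ≈ -6.338 μg/mL.

-6.3 μg/mL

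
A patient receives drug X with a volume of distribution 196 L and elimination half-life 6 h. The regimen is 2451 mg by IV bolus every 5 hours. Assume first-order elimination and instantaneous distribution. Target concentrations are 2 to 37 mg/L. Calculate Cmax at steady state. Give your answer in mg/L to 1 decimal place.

τ/t½ = 5/6 ≈ 0.83333, so fraction remaining f = (1/2)^(5/6) ≈ 0.5612.
At steady state, accumulation factor R = 1/(1 − e^(−kτ)) ≈ 2.2789.
Single-dose peak C₀ = D/Vd = 2451/196 ≈ 12.505 mg/L.
Cmax,ss = C₀/(1 − f) ≈ 12.505/0.4388 ≈ 28.498 mg/L.
Peak 28.5 mg/L vs MTC 37 mg/L: below toxic threshold.

28.5 mg/L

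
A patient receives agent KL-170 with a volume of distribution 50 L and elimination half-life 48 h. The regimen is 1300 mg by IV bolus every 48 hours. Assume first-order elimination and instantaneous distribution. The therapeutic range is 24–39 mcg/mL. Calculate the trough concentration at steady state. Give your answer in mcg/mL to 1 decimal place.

τ = 48 h = 1 half-life, so f = (1/2)^1 = 0.5.
At steady state, R = 1/(1 − 0.5) = 2/1.
Single-dose peak C₀ = D/Vd = 1300/50 = 26 mcg/mL.
Steady-state peak Cmax,ss = C₀·R = 26 × 2/1 ≈ 52.000 mcg/mL.
Steady-state trough Cmin,ss = Cmax,ss·f ≈ 52.000 × 0.5 ≈ 26.000 mcg/mL.
Trough 26.0 mcg/mL vs MEC 24 mcg/mL: adequate.

26.0 mcg/mL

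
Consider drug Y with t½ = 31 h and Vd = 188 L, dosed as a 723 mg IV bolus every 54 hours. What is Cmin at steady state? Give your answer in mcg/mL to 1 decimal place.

τ/t½ = 54/31 ≈ 1.7419, so fraction remaining f = (1/2)^(54/31) ≈ 0.2990.
Each bolus raises the concentration by D/Vd = 723/188 ≈ 3.846 mcg/mL.
Steady-state trough Cmin,ss = C₀·f/(1−f) ≈ 3.846 × 0.2990/0.7010 ≈ 1.640 mcg/mL.

1.6 mcg/mL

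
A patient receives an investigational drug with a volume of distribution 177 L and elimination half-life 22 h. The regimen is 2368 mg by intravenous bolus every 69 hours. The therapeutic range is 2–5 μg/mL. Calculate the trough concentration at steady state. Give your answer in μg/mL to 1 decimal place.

1.7 μg/mL

Over one 69-h interval, 69/22 ≈ 3.1364 half-lives elapse, leaving f ≈ 0.1137 of each dose.
Accumulation ratio R = 1/(1 − f) ≈ 1/0.8863 ≈ 1.1283.
Each bolus raises the concentration by D/Vd = 2368/177 ≈ 13.379 μg/mL.
Steady-state peak Cmax,ss = C₀·R ≈ 13.379 × 1.1283 ≈ 15.096 μg/mL.
Steady-state trough Cmin,ss = Cmax,ss·f ≈ 15.096 × 0.1137 ≈ 1.716 μg/mL.
Trough 1.7 μg/mL vs MEC 2 μg/mL: subtherapeutic.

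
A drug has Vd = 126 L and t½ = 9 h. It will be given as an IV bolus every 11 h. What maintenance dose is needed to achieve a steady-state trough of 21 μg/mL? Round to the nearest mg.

3527 mg

τ/t½ = 11/9 ≈ 1.2222, so f = (1/2)^(11/9) ≈ 0.428622.
Cmin,ss = (D/Vd)·f/(1−f), so D = Cmin,ss·Vd·(1−f)/f.
D = 21 × 126 × (1−f)/f ≈ 21 × 126 × 1.33306 ≈ 3527.28 mg.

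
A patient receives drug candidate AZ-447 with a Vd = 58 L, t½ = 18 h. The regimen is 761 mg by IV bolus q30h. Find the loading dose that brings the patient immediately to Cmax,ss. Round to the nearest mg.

f = (1/2)^(30/18) ≈ 0.314980; accumulation ratio R = 1/(1−f) ≈ 1.45981.
Loading dose to hit Cmax,ss on first dose: D_load = D_maint·R ≈ 761 × 1.45981 ≈ 1110.92 mg.

1111 mg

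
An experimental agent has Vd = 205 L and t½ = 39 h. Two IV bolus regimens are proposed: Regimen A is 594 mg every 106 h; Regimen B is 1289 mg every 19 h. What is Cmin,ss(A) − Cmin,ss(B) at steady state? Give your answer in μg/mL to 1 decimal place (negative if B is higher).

-15.1 μg/mL

Regimen A: f = (1/2)^(106/39) ≈ 0.1520; Cmin,ss = (594/205)·f/(1−f) ≈ 0.519 μg/mL.
Regimen B: f = (1/2)^(19/39) ≈ 0.7134; Cmin,ss = (1289/205)·f/(1−f) ≈ 15.652 μg/mL.
Difference ≈ 0.519 − 15.652 ≈ -15.133 μg/mL.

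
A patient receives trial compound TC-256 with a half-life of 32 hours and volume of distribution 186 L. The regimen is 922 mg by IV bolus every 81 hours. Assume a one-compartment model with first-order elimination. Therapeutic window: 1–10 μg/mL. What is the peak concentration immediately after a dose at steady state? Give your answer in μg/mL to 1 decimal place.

τ/t½ = 81/32 ≈ 2.5312, so fraction remaining f = (1/2)^(81/32) ≈ 0.1730.
At steady state, accumulation factor R = 1/(1 − e^(−kτ)) ≈ 1.2092.
Each bolus raises the concentration by D/Vd = 922/186 ≈ 4.957 μg/mL.
Steady-state peak Cmax,ss = C₀·R ≈ 4.957 × 1.2092 ≈ 5.994 μg/mL.
Peak 6.0 μg/mL vs MTC 10 μg/mL: below toxic threshold.

6.0 μg/mL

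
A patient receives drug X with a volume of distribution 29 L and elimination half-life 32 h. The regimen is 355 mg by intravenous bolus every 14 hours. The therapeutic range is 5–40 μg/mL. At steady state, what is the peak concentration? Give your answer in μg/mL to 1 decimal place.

τ/t½ = 14/32 ≈ 0.4375, so fraction remaining f = (1/2)^(14/32) ≈ 0.7384.
Accumulation ratio R = 1/(1 − f) ≈ 1/0.2616 ≈ 3.8226.
Each bolus raises the concentration by D/Vd = 355/29 ≈ 12.241 μg/mL.
Steady-state peak Cmax,ss = C₀·R ≈ 12.241 × 3.8226 ≈ 46.792 μg/mL.
Peak 46.8 μg/mL vs MTC 40 μg/mL: exceeds toxic threshold.

46.8 μg/mL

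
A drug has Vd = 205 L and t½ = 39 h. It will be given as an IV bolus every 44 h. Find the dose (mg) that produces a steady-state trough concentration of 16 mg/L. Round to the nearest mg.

τ/t½ = 44/39 ≈ 1.1282, so f = (1/2)^(44/39) ≈ 0.457485.
Cmin,ss = (D/Vd)·f/(1−f), so D = Cmin,ss·Vd·(1−f)/f.
D = 16 × 205 × (1−f)/f ≈ 16 × 205 × 1.18586 ≈ 3889.62 mg.

3890 mg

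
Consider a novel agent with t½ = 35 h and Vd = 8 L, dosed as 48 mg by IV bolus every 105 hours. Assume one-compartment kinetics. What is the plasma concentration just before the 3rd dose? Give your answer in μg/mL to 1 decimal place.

f = (1/2)^(τ/t½) = (1/2)^(105/35) ≈ 0.1250.
C₀ = D/Vd = 48/8 ≈ 6.000 μg/mL.
Before the 3rd dose, 2 doses have been given. Superposition: Cmin = C₀·(f + f²).
≈ 6.000 × (0.1250 + 0.0156) ≈ 6.000 × 0.1406 ≈ 0.844 μg/mL.

0.8 μg/mL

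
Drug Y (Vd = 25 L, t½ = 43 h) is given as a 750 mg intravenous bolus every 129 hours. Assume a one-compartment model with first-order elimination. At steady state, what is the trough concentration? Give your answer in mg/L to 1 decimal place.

τ = 129 h = 3 half-lives, so f = (1/2)^3 = 0.125.
At steady state, R = 1/(1 − 0.125) = 8/7.
Single-dose peak C₀ = D/Vd = 750/25 = 30 mg/L.
Steady-state peak Cmax,ss = C₀·R = 30 × 8/7 ≈ 34.286 mg/L.
Steady-state trough Cmin,ss = Cmax,ss·f ≈ 34.286 × 0.125 ≈ 4.286 mg/L.

4.3 mg/L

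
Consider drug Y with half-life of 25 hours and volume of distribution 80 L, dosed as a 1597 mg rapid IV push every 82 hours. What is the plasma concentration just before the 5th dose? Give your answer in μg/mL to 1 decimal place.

2.3 μg/mL

f = (1/2)^(τ/t½) = (1/2)^(82/25) ≈ 0.1029.
C₀ = D/Vd = 1597/80 ≈ 19.962 μg/mL.
Before the 5th dose, 4 doses have been given. Superposition: Cmin = C₀·(f + f² + … + f^4).
≈ 19.962 × (0.1029 + 0.0106 + 0.0011 + 0.0001) ≈ 19.962 × 0.1147 ≈ 2.290 μg/mL.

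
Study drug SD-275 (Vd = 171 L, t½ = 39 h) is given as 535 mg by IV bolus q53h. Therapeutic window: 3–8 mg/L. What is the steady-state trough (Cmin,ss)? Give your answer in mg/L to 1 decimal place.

τ/t½ = 53/39 ≈ 1.359, so fraction remaining f = (1/2)^(53/39) ≈ 0.3899.
Each bolus raises the concentration by D/Vd = 535/171 ≈ 3.129 mg/L.
Steady-state trough Cmin,ss = C₀·f/(1−f) ≈ 3.129 × 0.3899/0.6101 ≈ 2.000 mg/L.
Trough 2.0 mg/L vs MEC 3 mg/L: subtherapeutic.

2.0 mg/L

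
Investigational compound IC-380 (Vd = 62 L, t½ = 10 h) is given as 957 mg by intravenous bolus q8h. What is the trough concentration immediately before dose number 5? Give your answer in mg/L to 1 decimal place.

18.6 mg/L

f = (1/2)^(τ/t½) = (1/2)^(8/10) ≈ 0.5743.
C₀ = D/Vd = 957/62 ≈ 15.435 mg/L.
Before the 5th dose, 4 doses have been given. Superposition: Cmin = C₀·(f + f² + … + f^4).
≈ 15.435 × (0.5743 + 0.3298 + 0.1894 + 0.1088) ≈ 15.435 × 1.2023 ≈ 18.558 mg/L.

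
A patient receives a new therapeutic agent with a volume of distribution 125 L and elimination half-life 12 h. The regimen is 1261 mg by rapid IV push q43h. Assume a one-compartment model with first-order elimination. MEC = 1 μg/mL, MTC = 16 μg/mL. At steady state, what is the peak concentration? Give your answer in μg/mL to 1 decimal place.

11.0 μg/mL

τ/t½ = 43/12 ≈ 3.5833, so fraction remaining f = (1/2)^(43/12) ≈ 0.0834.
Accumulation ratio R = 1/(1 − f) ≈ 1/0.9166 ≈ 1.0910.
Each bolus raises the concentration by D/Vd = 1261/125 ≈ 10.088 μg/mL.
Cmax,ss = C₀/(1 − f) ≈ 10.088/0.9166 ≈ 11.006 μg/mL.
Peak 11.0 μg/mL vs MTC 16 μg/mL: below toxic threshold.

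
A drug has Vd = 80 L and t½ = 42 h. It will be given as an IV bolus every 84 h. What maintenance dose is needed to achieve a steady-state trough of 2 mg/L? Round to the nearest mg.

480 mg

τ/t½ = 84/42 ≈ 2, so f = (1/2)^(84/42) ≈ 0.250000.
Cmin,ss = (D/Vd)·f/(1−f), so D = Cmin,ss·Vd·(1−f)/f.
D = 2 × 80 × (1−f)/f ≈ 2 × 80 × 3.00000 ≈ 480.00 mg.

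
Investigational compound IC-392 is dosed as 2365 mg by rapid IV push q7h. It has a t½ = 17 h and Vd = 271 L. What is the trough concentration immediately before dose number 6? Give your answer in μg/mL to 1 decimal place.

20.1 μg/mL

f = (1/2)^(τ/t½) = (1/2)^(7/17) ≈ 0.7517.
C₀ = D/Vd = 2365/271 ≈ 8.727 μg/mL.
Before the 6th dose, 5 doses have been given. Superposition: Cmin = C₀·(f + f² + … + f^5).
≈ 8.727 × (0.7517 + 0.5651 + 0.4248 + 0.3193 + 0.2400) ≈ 8.727 × 2.3009 ≈ 20.080 μg/mL.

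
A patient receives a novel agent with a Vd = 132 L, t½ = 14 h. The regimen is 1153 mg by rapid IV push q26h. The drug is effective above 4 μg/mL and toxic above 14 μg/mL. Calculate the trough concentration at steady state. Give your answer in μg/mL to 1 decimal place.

k = ln2/t½ = ln2/14 ≈ 0.049511 h⁻¹; fraction remaining f = e^(−kτ) = e^(−0.049511×26) ≈ 0.2760.
Each bolus raises the concentration by D/Vd = 1153/132 ≈ 8.735 μg/mL.
Steady-state trough Cmin,ss = C₀·f/(1−f) ≈ 8.735 × 0.2760/0.7240 ≈ 3.330 μg/mL.
Trough 3.3 μg/mL vs MEC 4 μg/mL: subtherapeutic.

3.3 μg/mL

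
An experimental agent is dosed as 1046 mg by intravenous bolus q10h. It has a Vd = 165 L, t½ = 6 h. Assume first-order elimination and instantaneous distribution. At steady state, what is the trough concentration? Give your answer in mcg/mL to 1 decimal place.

2.9 mcg/mL

k = ln2/t½ = ln2/6 ≈ 0.115525 h⁻¹; fraction remaining f = e^(−kτ) = e^(−0.115525×10) ≈ 0.3150.
At steady state, accumulation factor R = 1/(1 − e^(−kτ)) ≈ 1.4599.
Each bolus raises the concentration by D/Vd = 1046/165 ≈ 6.339 mcg/mL.
Steady-state peak Cmax,ss = C₀·R ≈ 6.339 × 1.4599 ≈ 9.254 mcg/mL.
One interval later, Cmin,ss = Cmax,ss·e^(−kτ) ≈ 9.254 × 0.3150 ≈ 2.915 mcg/mL.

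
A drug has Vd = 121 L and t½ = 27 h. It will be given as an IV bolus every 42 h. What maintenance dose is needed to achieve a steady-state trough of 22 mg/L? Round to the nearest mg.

5163 mg

τ/t½ = 42/27 ≈ 1.5556, so f = (1/2)^(42/27) ≈ 0.340198.
Cmin,ss = (D/Vd)·f/(1−f), so D = Cmin,ss·Vd·(1−f)/f.
D = 22 × 121 × (1−f)/f ≈ 22 × 121 × 1.93946 ≈ 5162.84 mg.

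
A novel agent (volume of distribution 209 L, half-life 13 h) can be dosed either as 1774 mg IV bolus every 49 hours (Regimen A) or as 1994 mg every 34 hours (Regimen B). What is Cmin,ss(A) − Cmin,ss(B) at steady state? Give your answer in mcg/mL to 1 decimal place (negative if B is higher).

-1.2 mcg/mL

Regimen A: f = (1/2)^(49/13) ≈ 0.0733; Cmin,ss = (1774/209)·f/(1−f) ≈ 0.671 mcg/mL.
Regimen B: f = (1/2)^(34/13) ≈ 0.1632; Cmin,ss = (1994/209)·f/(1−f) ≈ 1.861 mcg/mL.
Difference ≈ 0.671 − 1.861 ≈ -1.190 mcg/mL.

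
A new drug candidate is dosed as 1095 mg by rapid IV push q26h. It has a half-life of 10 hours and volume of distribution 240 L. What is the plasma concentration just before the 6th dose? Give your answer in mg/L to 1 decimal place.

f = (1/2)^(τ/t½) = (1/2)^(26/10) ≈ 0.1649.
C₀ = D/Vd = 1095/240 ≈ 4.562 mg/L.
Before the 6th dose, 5 doses have been given. Superposition: Cmin = C₀·(f + f² + … + f^5).
≈ 4.562 × (0.1649 + 0.0272 + 0.0045 + 0.0007 + 0.0001) ≈ 4.562 × 0.1974 ≈ 0.901 mg/L.

0.9 mg/L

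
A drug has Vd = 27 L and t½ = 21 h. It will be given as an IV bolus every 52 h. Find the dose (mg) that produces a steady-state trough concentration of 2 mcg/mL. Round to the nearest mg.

246 mg

τ/t½ = 52/21 ≈ 2.4762, so f = (1/2)^(52/21) ≈ 0.179718.
Cmin,ss = (D/Vd)·f/(1−f), so D = Cmin,ss·Vd·(1−f)/f.
D = 2 × 27 × (1−f)/f ≈ 2 × 27 × 4.56427 ≈ 246.47 mg.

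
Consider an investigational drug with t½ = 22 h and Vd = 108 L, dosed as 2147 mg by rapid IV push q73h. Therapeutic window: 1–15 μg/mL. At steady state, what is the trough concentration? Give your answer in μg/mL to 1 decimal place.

τ/t½ = 73/22 ≈ 3.3182, so fraction remaining f = (1/2)^(73/22) ≈ 0.1003.
At steady state, accumulation factor R = 1/(1 − e^(−kτ)) ≈ 1.1115.
Each bolus raises the concentration by D/Vd = 2147/108 ≈ 19.880 μg/mL.
Steady-state peak Cmax,ss = C₀·R ≈ 19.880 × 1.1115 ≈ 22.097 μg/mL.
One interval later, Cmin,ss = Cmax,ss·e^(−kτ) ≈ 22.097 × 0.1003 ≈ 2.216 μg/mL.
Trough 2.2 μg/mL vs MEC 1 μg/mL: adequate.

2.2 μg/mL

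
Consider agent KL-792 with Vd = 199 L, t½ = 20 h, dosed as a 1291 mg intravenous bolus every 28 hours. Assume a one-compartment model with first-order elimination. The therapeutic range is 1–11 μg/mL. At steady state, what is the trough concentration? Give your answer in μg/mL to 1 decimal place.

k = ln2/t½ = ln2/20 ≈ 0.034657 h⁻¹; fraction remaining f = e^(−kτ) = e^(−0.034657×28) ≈ 0.3789.
Single-dose peak C₀ = D/Vd = 1291/199 ≈ 6.487 μg/mL.
Steady-state trough Cmin,ss = C₀·f/(1−f) ≈ 6.487 × 0.3789/0.6211 ≈ 3.957 μg/mL.
Trough 4.0 μg/mL vs MEC 1 μg/mL: adequate.

4.0 μg/mL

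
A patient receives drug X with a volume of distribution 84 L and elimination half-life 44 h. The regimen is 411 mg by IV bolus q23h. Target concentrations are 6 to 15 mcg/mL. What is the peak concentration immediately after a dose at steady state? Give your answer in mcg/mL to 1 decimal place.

τ/t½ = 23/44 ≈ 0.52273, so fraction remaining f = (1/2)^(23/44) ≈ 0.6961.
Accumulation ratio R = 1/(1 − f) ≈ 1/0.3039 ≈ 3.2906.
Each bolus raises the concentration by D/Vd = 411/84 ≈ 4.893 mcg/mL.
Steady-state peak Cmax,ss = C₀·R ≈ 4.893 × 3.2906 ≈ 16.101 mcg/mL.
Peak 16.1 mcg/mL vs MTC 15 mcg/mL: exceeds toxic threshold.

16.1 mcg/mL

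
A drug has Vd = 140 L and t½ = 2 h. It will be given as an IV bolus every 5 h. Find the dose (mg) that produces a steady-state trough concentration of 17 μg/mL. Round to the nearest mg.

τ/t½ = 5/2 ≈ 2.5, so f = (1/2)^(5/2) ≈ 0.176777.
Cmin,ss = (D/Vd)·f/(1−f), so D = Cmin,ss·Vd·(1−f)/f.
D = 17 × 140 × (1−f)/f ≈ 17 × 140 × 4.65684 ≈ 11083.28 mg.

11083 mg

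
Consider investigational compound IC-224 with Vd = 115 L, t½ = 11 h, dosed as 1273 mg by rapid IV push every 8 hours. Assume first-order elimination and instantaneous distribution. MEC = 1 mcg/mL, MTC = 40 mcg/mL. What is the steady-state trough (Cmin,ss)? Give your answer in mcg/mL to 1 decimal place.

16.9 mcg/mL

Over one 8-h interval, 8/11 ≈ 0.72727 half-lives elapse, leaving f ≈ 0.6040 of each dose.
Accumulation ratio R = 1/(1 − f) ≈ 1/0.3960 ≈ 2.5253.
Single-dose peak C₀ = D/Vd = 1273/115 ≈ 11.070 mcg/mL.
Steady-state peak Cmax,ss = C₀·R ≈ 11.070 × 2.5253 ≈ 27.955 mcg/mL.
One interval later, Cmin,ss = Cmax,ss·e^(−kτ) ≈ 27.955 × 0.6040 ≈ 16.885 mcg/mL.
Trough 16.9 mcg/mL vs MEC 1 mcg/mL: adequate.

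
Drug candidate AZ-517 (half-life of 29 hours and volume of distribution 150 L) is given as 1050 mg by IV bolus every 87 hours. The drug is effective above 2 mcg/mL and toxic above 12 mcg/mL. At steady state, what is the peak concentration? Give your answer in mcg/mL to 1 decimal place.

8.0 mcg/mL

τ = 87 h = 3 half-lives, so f = (1/2)^3 = 0.125.
Accumulation ratio R = 1/(1 − f) = 1/0.875 = 8/7.
Single-dose peak C₀ = D/Vd = 1050/150 = 7 mcg/mL.
Steady-state peak Cmax,ss = C₀·R = 7 × 8/7 ≈ 8.000 mcg/mL.
Peak 8.0 mcg/mL vs MTC 12 mcg/mL: below toxic threshold.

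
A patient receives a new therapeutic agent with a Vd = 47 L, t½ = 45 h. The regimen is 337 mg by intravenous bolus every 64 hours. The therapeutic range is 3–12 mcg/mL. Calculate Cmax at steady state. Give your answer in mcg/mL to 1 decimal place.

τ/t½ = 64/45 ≈ 1.4222, so fraction remaining f = (1/2)^(64/45) ≈ 0.3731.
At steady state, accumulation factor R = 1/(1 − e^(−kτ)) ≈ 1.5952.
Single-dose peak C₀ = D/Vd = 337/47 ≈ 7.170 mcg/mL.
Steady-state peak Cmax,ss = C₀·R ≈ 7.170 × 1.5952 ≈ 11.438 mcg/mL.
Peak 11.4 mcg/mL vs MTC 12 mcg/mL: below toxic threshold.

11.4 mcg/mL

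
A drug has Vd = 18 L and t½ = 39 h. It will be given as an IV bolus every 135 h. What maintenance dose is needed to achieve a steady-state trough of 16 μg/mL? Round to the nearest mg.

2885 mg

τ/t½ = 135/39 ≈ 3.4615, so f = (1/2)^(135/39) ≈ 0.090776.
Cmin,ss = (D/Vd)·f/(1−f), so D = Cmin,ss·Vd·(1−f)/f.
D = 16 × 18 × (1−f)/f ≈ 16 × 18 × 10.01613 ≈ 2884.65 mg.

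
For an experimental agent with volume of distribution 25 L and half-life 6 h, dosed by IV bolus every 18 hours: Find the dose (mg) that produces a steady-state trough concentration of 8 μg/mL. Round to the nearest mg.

τ/t½ = 18/6 ≈ 3, so f = (1/2)^(18/6) ≈ 0.125000.
Cmin,ss = (D/Vd)·f/(1−f), so D = Cmin,ss·Vd·(1−f)/f.
D = 8 × 25 × (1−f)/f ≈ 8 × 25 × 7.00000 ≈ 1400.00 mg.

1400 mg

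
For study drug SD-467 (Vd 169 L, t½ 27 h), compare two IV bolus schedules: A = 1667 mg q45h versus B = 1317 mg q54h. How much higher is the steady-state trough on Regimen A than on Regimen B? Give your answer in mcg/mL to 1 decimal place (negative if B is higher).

1.9 mcg/mL

Regimen A: f = (1/2)^(45/27) ≈ 0.3150; Cmin,ss = (1667/169)·f/(1−f) ≈ 4.536 mcg/mL.
Regimen B: f = (1/2)^(54/27) ≈ 0.2500; Cmin,ss = (1317/169)·f/(1−f) ≈ 2.598 mcg/mL.
Difference ≈ 4.536 − 2.598 ≈ 1.938 mcg/mL.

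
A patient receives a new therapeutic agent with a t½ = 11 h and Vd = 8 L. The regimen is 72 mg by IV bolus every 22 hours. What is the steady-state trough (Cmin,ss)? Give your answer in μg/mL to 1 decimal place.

The dosing interval is 2 half-lives, so f = 2^(−2) = 0.25.
At steady state, R = 1/(1 − 0.25) = 4/3.
Single-dose peak C₀ = D/Vd = 72/8 = 9 μg/mL.
Steady-state peak Cmax,ss = C₀·R = 9 × 4/3 ≈ 12.000 μg/mL.
Steady-state trough Cmin,ss = Cmax,ss·f ≈ 12.000 × 0.25 ≈ 3.000 μg/mL.

3.0 μg/mL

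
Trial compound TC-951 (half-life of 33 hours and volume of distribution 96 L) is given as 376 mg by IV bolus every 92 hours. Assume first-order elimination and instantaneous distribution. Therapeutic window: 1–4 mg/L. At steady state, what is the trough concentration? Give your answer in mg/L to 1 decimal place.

τ/t½ = 92/33 ≈ 2.7879, so fraction remaining f = (1/2)^(92/33) ≈ 0.1448.
Each bolus raises the concentration by D/Vd = 376/96 ≈ 3.917 mg/L.
Steady-state trough Cmin,ss = C₀·f/(1−f) ≈ 3.917 × 0.1448/0.8552 ≈ 0.663 mg/L.
Trough 0.7 mg/L vs MEC 1 mg/L: subtherapeutic.

0.7 mg/L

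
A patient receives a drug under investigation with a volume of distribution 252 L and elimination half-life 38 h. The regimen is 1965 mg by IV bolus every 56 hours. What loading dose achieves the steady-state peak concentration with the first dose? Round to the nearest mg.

3071 mg

f = (1/2)^(56/38) ≈ 0.360062; accumulation ratio R = 1/(1−f) ≈ 1.56265.
Loading dose to hit Cmax,ss on first dose: D_load = D_maint·R ≈ 1965 × 1.56265 ≈ 3070.61 mg.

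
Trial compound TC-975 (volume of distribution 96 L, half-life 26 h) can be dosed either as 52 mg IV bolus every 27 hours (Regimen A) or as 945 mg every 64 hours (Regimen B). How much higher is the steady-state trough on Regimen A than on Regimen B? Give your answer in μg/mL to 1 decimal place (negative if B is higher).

-1.7 μg/mL

Regimen A: f = (1/2)^(27/26) ≈ 0.4868; Cmin,ss = (52/96)·f/(1−f) ≈ 0.514 μg/mL.
Regimen B: f = (1/2)^(64/26) ≈ 0.1816; Cmin,ss = (945/96)·f/(1−f) ≈ 2.184 μg/mL.
Difference ≈ 0.514 − 2.184 ≈ -1.670 μg/mL.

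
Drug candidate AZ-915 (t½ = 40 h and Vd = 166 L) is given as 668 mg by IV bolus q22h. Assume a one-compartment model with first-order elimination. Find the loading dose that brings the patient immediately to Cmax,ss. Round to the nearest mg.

f = (1/2)^(22/40) ≈ 0.683020; accumulation ratio R = 1/(1−f) ≈ 3.15477.
Loading dose to hit Cmax,ss on first dose: D_load = D_maint·R ≈ 668 × 3.15477 ≈ 2107.39 mg.

2107 mg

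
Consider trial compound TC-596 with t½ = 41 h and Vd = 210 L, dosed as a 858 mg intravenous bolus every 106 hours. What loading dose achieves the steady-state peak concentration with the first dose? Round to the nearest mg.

f = (1/2)^(106/41) ≈ 0.166620; accumulation ratio R = 1/(1−f) ≈ 1.19993.
Loading dose to hit Cmax,ss on first dose: D_load = D_maint·R ≈ 858 × 1.19993 ≈ 1029.54 mg.

1030 mg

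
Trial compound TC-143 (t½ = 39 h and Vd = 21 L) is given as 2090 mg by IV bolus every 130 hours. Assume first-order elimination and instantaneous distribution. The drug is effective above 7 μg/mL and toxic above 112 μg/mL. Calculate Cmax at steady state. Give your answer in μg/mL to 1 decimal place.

110.5 μg/mL

Over one 130-h interval, 130/39 ≈ 3.3333 half-lives elapse, leaving f ≈ 0.0992 of each dose.
Accumulation ratio R = 1/(1 − f) ≈ 1/0.9008 ≈ 1.1101.
Each bolus raises the concentration by D/Vd = 2090/21 ≈ 99.524 μg/mL.
Steady-state peak Cmax,ss = C₀·R ≈ 99.524 × 1.1101 ≈ 110.482 μg/mL.
Peak 110.5 μg/mL vs MTC 112 μg/mL: below toxic threshold.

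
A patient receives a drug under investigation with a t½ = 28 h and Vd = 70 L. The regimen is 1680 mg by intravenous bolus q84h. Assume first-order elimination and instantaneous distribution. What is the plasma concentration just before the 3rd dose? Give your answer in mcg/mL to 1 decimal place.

f = (1/2)^(τ/t½) = (1/2)^(84/28) ≈ 0.1250.
C₀ = D/Vd = 1680/70 ≈ 24.000 mcg/mL.
Before the 3rd dose, 2 doses have been given. Superposition: Cmin = C₀·(f + f²).
≈ 24.000 × (0.1250 + 0.0156) ≈ 24.000 × 0.1406 ≈ 3.374 mcg/mL.

3.4 mcg/mL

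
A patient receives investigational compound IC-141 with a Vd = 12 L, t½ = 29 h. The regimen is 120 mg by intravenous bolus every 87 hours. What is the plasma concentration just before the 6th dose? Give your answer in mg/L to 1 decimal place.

1.4 mg/L

f = (1/2)^(τ/t½) = (1/2)^(87/29) ≈ 0.1250.
C₀ = D/Vd = 120/12 ≈ 10.000 mg/L.
Before the 6th dose, 5 doses have been given. Superposition: Cmin = C₀·(f + f² + … + f^5).
≈ 10.000 × (0.1250 + 0.0156 + 0.0020 + 0.0002 + 0.0000) ≈ 10.000 × 0.1428 ≈ 1.428 mg/L.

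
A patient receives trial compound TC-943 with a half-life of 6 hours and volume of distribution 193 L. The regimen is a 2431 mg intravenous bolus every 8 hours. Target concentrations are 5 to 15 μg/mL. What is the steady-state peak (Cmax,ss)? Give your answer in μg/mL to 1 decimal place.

20.9 μg/mL

τ/t½ = 8/6 ≈ 1.3333, so fraction remaining f = (1/2)^(8/6) ≈ 0.3969.
At steady state, accumulation factor R = 1/(1 − e^(−kτ)) ≈ 1.6581.
Each bolus raises the concentration by D/Vd = 2431/193 ≈ 12.596 μg/mL.
Steady-state peak Cmax,ss = C₀·R ≈ 12.596 × 1.6581 ≈ 20.885 μg/mL.
Peak 20.9 μg/mL vs MTC 15 μg/mL: exceeds toxic threshold.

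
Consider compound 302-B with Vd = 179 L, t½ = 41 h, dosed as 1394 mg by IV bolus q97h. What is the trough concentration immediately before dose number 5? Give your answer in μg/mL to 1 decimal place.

1.9 μg/mL

f = (1/2)^(τ/t½) = (1/2)^(97/41) ≈ 0.1940.
C₀ = D/Vd = 1394/179 ≈ 7.788 μg/mL.
Before the 5th dose, 4 doses have been given. Superposition: Cmin = C₀·(f + f² + … + f^4).
≈ 7.788 × (0.1940 + 0.0376 + 0.0073 + 0.0014) ≈ 7.788 × 0.2403 ≈ 1.871 μg/mL.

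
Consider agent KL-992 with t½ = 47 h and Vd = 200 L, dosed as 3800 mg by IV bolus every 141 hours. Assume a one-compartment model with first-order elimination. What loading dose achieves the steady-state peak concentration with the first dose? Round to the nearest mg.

f = (1/2)^(141/47) ≈ 0.125000; accumulation ratio R = 1/(1−f) ≈ 1.14286.
Loading dose to hit Cmax,ss on first dose: D_load = D_maint·R ≈ 3800 × 1.14286 ≈ 4342.87 mg.

4343 mg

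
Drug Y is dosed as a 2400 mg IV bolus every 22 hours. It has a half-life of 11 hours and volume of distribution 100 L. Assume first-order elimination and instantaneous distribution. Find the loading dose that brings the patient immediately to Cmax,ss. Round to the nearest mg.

3200 mg

f = (1/2)^(22/11) ≈ 0.250000; accumulation ratio R = 1/(1−f) ≈ 1.33333.
Loading dose to hit Cmax,ss on first dose: D_load = D_maint·R ≈ 2400 × 1.33333 ≈ 3199.99 mg.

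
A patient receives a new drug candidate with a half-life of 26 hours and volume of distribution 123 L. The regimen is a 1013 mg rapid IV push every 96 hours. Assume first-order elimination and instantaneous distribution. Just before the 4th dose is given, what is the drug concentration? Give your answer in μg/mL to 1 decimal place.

f = (1/2)^(τ/t½) = (1/2)^(96/26) ≈ 0.0774.
C₀ = D/Vd = 1013/123 ≈ 8.236 μg/mL.
Before the 4th dose, 3 doses have been given. Superposition: Cmin = C₀·(f + f² + … + f^3).
≈ 8.236 × (0.0774 + 0.0060 + 0.0005) ≈ 8.236 × 0.0839 ≈ 0.691 μg/mL.

0.7 μg/mL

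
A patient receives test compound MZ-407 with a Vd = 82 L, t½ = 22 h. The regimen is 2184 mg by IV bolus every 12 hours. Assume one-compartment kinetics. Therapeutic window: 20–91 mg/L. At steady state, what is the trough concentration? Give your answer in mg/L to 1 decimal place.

58.0 mg/L

τ/t½ = 12/22 ≈ 0.54545, so fraction remaining f = (1/2)^(12/22) ≈ 0.6852.
At steady state, accumulation factor R = 1/(1 − e^(−kτ)) ≈ 3.1766.
Single-dose peak C₀ = D/Vd = 2184/82 ≈ 26.634 mg/L.
Cmax,ss = C₀/(1 − f) ≈ 26.634/0.3148 ≈ 84.606 mg/L.
Steady-state trough Cmin,ss = Cmax,ss·f ≈ 84.606 × 0.6852 ≈ 57.972 mg/L.
Trough 58.0 mg/L vs MEC 20 mg/L: adequate.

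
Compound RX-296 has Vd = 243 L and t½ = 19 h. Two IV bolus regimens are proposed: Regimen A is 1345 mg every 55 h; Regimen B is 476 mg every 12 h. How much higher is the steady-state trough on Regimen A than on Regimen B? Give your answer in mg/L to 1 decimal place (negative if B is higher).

-2.7 mg/L

Regimen A: f = (1/2)^(55/19) ≈ 0.1345; Cmin,ss = (1345/243)·f/(1−f) ≈ 0.860 mg/L.
Regimen B: f = (1/2)^(12/19) ≈ 0.6455; Cmin,ss = (476/243)·f/(1−f) ≈ 3.567 mg/L.
Difference ≈ 0.860 − 3.567 ≈ -2.707 mg/L.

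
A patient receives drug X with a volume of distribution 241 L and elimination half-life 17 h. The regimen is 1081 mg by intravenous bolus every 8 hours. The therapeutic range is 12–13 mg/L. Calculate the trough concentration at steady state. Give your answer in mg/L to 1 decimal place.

τ/t½ = 8/17 ≈ 0.47059, so fraction remaining f = (1/2)^(8/17) ≈ 0.7217.
Accumulation ratio R = 1/(1 − f) ≈ 1/0.2783 ≈ 3.5932.
Single-dose peak C₀ = D/Vd = 1081/241 ≈ 4.485 mg/L.
Steady-state peak Cmax,ss = C₀·R ≈ 4.485 × 3.5932 ≈ 16.116 mg/L.
Steady-state trough Cmin,ss = Cmax,ss·f ≈ 16.116 × 0.7217 ≈ 11.631 mg/L.
Trough 11.6 mg/L vs MEC 12 mg/L: subtherapeutic.

11.6 mg/L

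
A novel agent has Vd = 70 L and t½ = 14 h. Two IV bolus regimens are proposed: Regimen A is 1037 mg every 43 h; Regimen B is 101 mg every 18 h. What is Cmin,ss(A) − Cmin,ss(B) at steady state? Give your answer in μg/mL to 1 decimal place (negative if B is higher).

Regimen A: f = (1/2)^(43/14) ≈ 0.1190; Cmin,ss = (1037/70)·f/(1−f) ≈ 2.001 μg/mL.
Regimen B: f = (1/2)^(18/14) ≈ 0.4102; Cmin,ss = (101/70)·f/(1−f) ≈ 1.003 μg/mL.
Difference ≈ 2.001 − 1.003 ≈ 0.998 μg/mL.

1.0 μg/mL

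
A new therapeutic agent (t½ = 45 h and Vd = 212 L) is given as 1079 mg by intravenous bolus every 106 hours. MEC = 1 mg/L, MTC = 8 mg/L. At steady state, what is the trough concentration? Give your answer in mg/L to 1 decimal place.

Over one 106-h interval, 106/45 ≈ 2.3556 half-lives elapse, leaving f ≈ 0.1954 of each dose.
At steady state, accumulation factor R = 1/(1 − e^(−kτ)) ≈ 1.2429.
Single-dose peak C₀ = D/Vd = 1079/212 ≈ 5.090 mg/L.
Cmax,ss = C₀/(1 − f) ≈ 5.090/0.8046 ≈ 6.326 mg/L.
One interval later, Cmin,ss = Cmax,ss·e^(−kτ) ≈ 6.326 × 0.1954 ≈ 1.236 mg/L.
Trough 1.2 mg/L vs MEC 1 mg/L: adequate.

1.2 mg/L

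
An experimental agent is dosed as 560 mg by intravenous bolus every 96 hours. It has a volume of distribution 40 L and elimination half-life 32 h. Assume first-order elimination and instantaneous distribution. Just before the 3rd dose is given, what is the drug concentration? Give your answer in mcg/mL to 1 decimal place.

f = (1/2)^(τ/t½) = (1/2)^(96/32) ≈ 0.1250.
C₀ = D/Vd = 560/40 ≈ 14.000 mcg/mL.
Before the 3rd dose, 2 doses have been given. Superposition: Cmin = C₀·(f + f²).
≈ 14.000 × (0.1250 + 0.0156) ≈ 14.000 × 0.1406 ≈ 1.968 mcg/mL.

2.0 mcg/mL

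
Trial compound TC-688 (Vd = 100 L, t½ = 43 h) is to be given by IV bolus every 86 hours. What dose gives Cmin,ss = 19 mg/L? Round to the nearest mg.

5700 mg

τ/t½ = 86/43 ≈ 2, so f = (1/2)^(86/43) ≈ 0.250000.
Cmin,ss = (D/Vd)·f/(1−f), so D = Cmin,ss·Vd·(1−f)/f.
D = 19 × 100 × (1−f)/f ≈ 19 × 100 × 3.00000 ≈ 5700.00 mg.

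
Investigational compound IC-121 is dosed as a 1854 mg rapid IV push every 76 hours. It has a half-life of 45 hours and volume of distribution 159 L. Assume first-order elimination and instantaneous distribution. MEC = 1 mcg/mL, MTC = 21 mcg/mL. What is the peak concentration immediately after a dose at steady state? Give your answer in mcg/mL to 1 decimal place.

16.9 mcg/mL

τ/t½ = 76/45 ≈ 1.6889, so fraction remaining f = (1/2)^(76/45) ≈ 0.3102.
At steady state, accumulation factor R = 1/(1 − e^(−kτ)) ≈ 1.4497.
Each bolus raises the concentration by D/Vd = 1854/159 ≈ 11.660 mcg/mL.
Cmax,ss = C₀/(1 − f) ≈ 11.660/0.6898 ≈ 16.903 mcg/mL.
Peak 16.9 mcg/mL vs MTC 21 mcg/mL: below toxic threshold.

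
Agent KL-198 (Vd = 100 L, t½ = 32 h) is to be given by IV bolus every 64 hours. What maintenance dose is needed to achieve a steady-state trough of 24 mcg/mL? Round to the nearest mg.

τ/t½ = 64/32 ≈ 2, so f = (1/2)^(64/32) ≈ 0.250000.
Cmin,ss = (D/Vd)·f/(1−f), so D = Cmin,ss·Vd·(1−f)/f.
D = 24 × 100 × (1−f)/f ≈ 24 × 100 × 3.00000 ≈ 7200.00 mg.

7200 mg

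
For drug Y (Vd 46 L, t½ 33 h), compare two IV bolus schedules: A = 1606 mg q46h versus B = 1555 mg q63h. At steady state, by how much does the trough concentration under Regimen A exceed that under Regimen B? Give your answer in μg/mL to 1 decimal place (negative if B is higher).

Regimen A: f = (1/2)^(46/33) ≈ 0.3805; Cmin,ss = (1606/46)·f/(1−f) ≈ 21.444 μg/mL.
Regimen B: f = (1/2)^(63/33) ≈ 0.2663; Cmin,ss = (1555/46)·f/(1−f) ≈ 12.269 μg/mL.
Difference ≈ 21.444 − 12.269 ≈ 9.175 μg/mL.

9.2 μg/mL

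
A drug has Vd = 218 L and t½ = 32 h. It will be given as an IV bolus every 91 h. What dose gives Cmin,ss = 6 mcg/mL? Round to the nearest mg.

τ/t½ = 91/32 ≈ 2.8438, so f = (1/2)^(91/32) ≈ 0.139298.
Cmin,ss = (D/Vd)·f/(1−f), so D = Cmin,ss·Vd·(1−f)/f.
D = 6 × 218 × (1−f)/f ≈ 6 × 218 × 6.17885 ≈ 8081.94 mg.

8082 mg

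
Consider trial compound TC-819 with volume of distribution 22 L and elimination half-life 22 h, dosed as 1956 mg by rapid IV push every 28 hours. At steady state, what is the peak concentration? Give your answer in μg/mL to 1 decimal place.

151.7 μg/mL

Over one 28-h interval, 28/22 ≈ 1.2727 half-lives elapse, leaving f ≈ 0.4139 of each dose.
At steady state, accumulation factor R = 1/(1 − e^(−kτ)) ≈ 1.7062.
Each bolus raises the concentration by D/Vd = 1956/22 ≈ 88.909 μg/mL.
Cmax,ss = C₀/(1 − f) ≈ 88.909/0.5861 ≈ 151.696 μg/mL.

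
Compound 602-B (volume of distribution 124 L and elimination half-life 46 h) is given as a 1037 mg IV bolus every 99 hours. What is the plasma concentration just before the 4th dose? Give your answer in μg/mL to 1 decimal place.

2.4 μg/mL

f = (1/2)^(τ/t½) = (1/2)^(99/46) ≈ 0.2250.
C₀ = D/Vd = 1037/124 ≈ 8.363 μg/mL.
Before the 4th dose, 3 doses have been given. Superposition: Cmin = C₀·(f + f² + … + f^3).
≈ 8.363 × (0.2250 + 0.0506 + 0.0114) ≈ 8.363 × 0.2870 ≈ 2.400 μg/mL.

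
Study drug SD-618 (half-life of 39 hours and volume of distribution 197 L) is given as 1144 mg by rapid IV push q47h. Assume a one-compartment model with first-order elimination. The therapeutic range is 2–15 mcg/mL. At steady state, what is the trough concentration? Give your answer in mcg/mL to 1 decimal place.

k = ln2/t½ = ln2/39 ≈ 0.017773 h⁻¹; fraction remaining f = e^(−kτ) = e^(−0.017773×47) ≈ 0.4337.
Accumulation ratio R = 1/(1 − f) ≈ 1/0.5663 ≈ 1.7658.
Single-dose peak C₀ = D/Vd = 1144/197 ≈ 5.807 mcg/mL.
Cmax,ss = C₀/(1 − f) ≈ 5.807/0.5663 ≈ 10.254 mcg/mL.
One interval later, Cmin,ss = Cmax,ss·e^(−kτ) ≈ 10.254 × 0.4337 ≈ 4.447 mcg/mL.
Trough 4.4 mcg/mL vs MEC 2 mcg/mL: adequate.

4.4 mcg/mL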